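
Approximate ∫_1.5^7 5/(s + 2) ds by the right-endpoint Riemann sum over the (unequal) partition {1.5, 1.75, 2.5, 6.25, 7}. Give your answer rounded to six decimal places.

Subinterval widths: 0.25, 0.75, 3.75, 0.75.
Right endpoints: 1.75, 2.5, 6.25, 7.
f(1.75) = 4/3, f(2.5) = 10/9, f(6.25) = 20/33, f(7) = 5/9.
Sum = Σ Δs_i · f(s_i).
Sum ≈ 3.856061.

3.856061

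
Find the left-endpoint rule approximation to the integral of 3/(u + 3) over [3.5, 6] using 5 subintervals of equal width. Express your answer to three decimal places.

1.009

Δu = (6 − 3.5)/5 = 0.5.
Left endpoints: 3.5, 4, 4.5, 5, 5.5.
f(3.5) = 6/13, f(4) = 3/7, f(4.5) = 0.4, f(5) = 0.375, f(5.5) = 6/17.
Sum = Δu · [f(3.5) + f(4) + f(4.5) + f(5) + f(5.5)].
Sum ≈ 1.009.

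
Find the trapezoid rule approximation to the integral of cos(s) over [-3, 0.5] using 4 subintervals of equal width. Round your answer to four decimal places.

Δs = (0.5 − (-3))/4 = 0.875.
f(-3) ≈ -0.9900, f(-2.125) ≈ -0.5263, f(-1.25) ≈ 0.3153, f(-0.375) ≈ 0.9305, f(0.5) ≈ 0.8776.
T_4 = (Δs/2)·[f(s_0) + 2f(s_1) + 2f(s_2) + 2f(s_3) + f(s_4)].
Sum ≈ 0.5804.

0.5804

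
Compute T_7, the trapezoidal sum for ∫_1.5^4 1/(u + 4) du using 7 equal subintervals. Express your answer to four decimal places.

0.3749

Δu = (4 − 1.5)/7 = 5/14.
f(1.5) = 2/11, f(13/7) = 7/41, f(31/14) = 14/87, f(18/7) = 7/46, f(41/14) = 14/97, f(23/7) = 7/51, f(51/14) = 14/107, f(4) = 0.125.
T_7 = (Δu/2)·[f(u_0) + 2f(u_1) + ... + 2f(u_{6}) + f(u_7)].
Sum ≈ 0.3749.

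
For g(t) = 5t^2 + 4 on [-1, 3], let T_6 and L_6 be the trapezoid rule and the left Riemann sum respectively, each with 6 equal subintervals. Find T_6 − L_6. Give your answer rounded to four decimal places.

13.3333

T_6 ≈ 64.148148.
L_6 ≈ 50.814815.
T_6 − L_6 ≈ 13.3333.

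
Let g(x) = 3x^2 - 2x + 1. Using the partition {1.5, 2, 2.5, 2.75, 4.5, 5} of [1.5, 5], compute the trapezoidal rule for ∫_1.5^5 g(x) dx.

105.25

Subinterval widths: 0.5, 0.5, 0.25, 1.75, 0.5.
g(1.5) = 4.75, g(2) = 9, g(2.5) = 14.75, g(2.75) = 18.1875, g(4.5) = 52.75, g(5) = 66.
On each subinterval the trapezoid contributes (Δx_i/2)·[g(x_{i-1}) + g(x_i)].
Sum = 105.25.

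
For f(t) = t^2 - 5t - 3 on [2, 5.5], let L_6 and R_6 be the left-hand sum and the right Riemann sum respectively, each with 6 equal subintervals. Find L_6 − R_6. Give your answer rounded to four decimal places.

-5.1042

L_6 ≈ -25.686921.
R_6 ≈ -20.582755.
L_6 − R_6 ≈ -5.1042.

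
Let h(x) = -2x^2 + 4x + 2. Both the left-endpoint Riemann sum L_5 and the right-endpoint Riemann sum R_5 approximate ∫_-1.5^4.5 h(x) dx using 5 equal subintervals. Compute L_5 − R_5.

14.4

L_5 = -10.68.
R_5 = -25.08.
L_5 − R_5 = 14.4.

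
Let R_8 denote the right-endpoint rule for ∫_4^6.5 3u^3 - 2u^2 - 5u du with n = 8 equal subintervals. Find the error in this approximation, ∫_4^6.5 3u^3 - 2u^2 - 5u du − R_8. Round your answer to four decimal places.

Exact integral: ∫_4^6.5 f(u) du ≈ 940.755208.
R_8 ≈ 1031.170654.
Error ≈ 940.755208 − 1031.170654 ≈ -90.4154.

-90.4154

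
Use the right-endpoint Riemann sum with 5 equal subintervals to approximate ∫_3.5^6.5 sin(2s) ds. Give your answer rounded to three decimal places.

-0.138

Δs = (6.5 − 3.5)/5 = 0.6.
Right endpoints: 4.1, 4.7, 5.3, 5.9, 6.5.
f(4.1) ≈ 0.941, f(4.7) ≈ 0.025, f(5.3) ≈ -0.923, f(5.9) ≈ -0.694, f(6.5) ≈ 0.420.
Sum = Δs · [f(4.1) + f(4.7) + f(5.3) + f(5.9) + f(6.5)].
Sum ≈ -0.138.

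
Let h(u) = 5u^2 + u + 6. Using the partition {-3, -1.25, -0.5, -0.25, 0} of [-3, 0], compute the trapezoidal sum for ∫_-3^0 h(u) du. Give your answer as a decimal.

63.34375

Subinterval widths: 1.75, 0.75, 0.25, 0.25.
h(-3) = 48, h(-1.25) = 12.5625, h(-0.5) = 6.75, h(-0.25) = 6.0625, h(0) = 6.
On each subinterval the trapezoid contributes (Δu_i/2)·[h(u_{i-1}) + h(u_i)].
Sum = 63.34375.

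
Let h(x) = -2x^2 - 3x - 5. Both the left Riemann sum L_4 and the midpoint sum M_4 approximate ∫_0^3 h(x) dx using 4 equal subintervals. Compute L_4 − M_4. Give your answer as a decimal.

L_4 = -36.9375.
M_4 = -46.21875.
L_4 − M_4 = 9.28125.

9.28125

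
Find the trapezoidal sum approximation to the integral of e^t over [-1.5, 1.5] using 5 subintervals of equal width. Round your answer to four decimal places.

Δt = (1.5 − (-1.5))/5 = 0.6.
f(-1.5) ≈ 0.2231, f(-0.9) ≈ 0.4066, f(-0.3) ≈ 0.7408, f(0.3) ≈ 1.3499, f(0.9) ≈ 2.4596, f(1.5) ≈ 4.4817.
T_5 = (Δt/2)·[f(t_0) + 2f(t_1) + ... + 2f(t_{4}) + f(t_5)].
Sum ≈ 4.3856.

4.3856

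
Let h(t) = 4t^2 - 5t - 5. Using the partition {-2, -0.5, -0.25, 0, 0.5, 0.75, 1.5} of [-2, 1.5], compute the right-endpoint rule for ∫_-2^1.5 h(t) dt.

-11.875

Subinterval widths: 1.5, 0.25, 0.25, 0.5, 0.25, 0.75.
Right endpoints: -0.5, -0.25, 0, 0.5, 0.75, 1.5.
h(-0.5) = -1.5, h(-0.25) = -3.5, h(0) = -5, h(0.5) = -6.5, h(0.75) = -6.5, h(1.5) = -3.5.
Sum = Σ Δt_i · h(t_i).
Sum = -11.875.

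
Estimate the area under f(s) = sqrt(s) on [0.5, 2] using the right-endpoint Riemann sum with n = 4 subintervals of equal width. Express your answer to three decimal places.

Δs = (2 − 0.5)/4 = 0.375.
Right endpoints: 0.875, 1.25, 1.625, 2.
f(0.875) ≈ 0.935, f(1.25) ≈ 1.118, f(1.625) ≈ 1.275, f(2) ≈ 1.414.
Sum = Δs · [f(0.875) + f(1.25) + f(1.625) + f(2)].
Sum ≈ 1.778.

1.778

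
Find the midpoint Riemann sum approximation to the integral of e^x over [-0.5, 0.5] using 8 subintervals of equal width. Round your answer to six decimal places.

1.041512

Δx = (0.5 − (-0.5))/8 = 0.125.
Midpoints: -0.4375, -0.3125, -0.1875, -0.0625, 0.0625, 0.1875, 0.3125, 0.4375.
f(-0.4375) ≈ 0.645649, f(-0.3125) ≈ 0.731616, f(-0.1875) ≈ 0.829029, f(-0.0625) ≈ 0.939413, f(0.0625) ≈ 1.064494, f(0.1875) ≈ 1.206230, f(0.3125) ≈ 1.366838, f(0.4375) ≈ 1.548830.
Sum = Δx · [f(-0.4375) + f(-0.3125) + f(-0.1875) + ...].
Sum ≈ 1.041512.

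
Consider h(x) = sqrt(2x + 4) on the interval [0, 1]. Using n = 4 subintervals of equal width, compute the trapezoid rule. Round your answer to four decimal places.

2.2318

Δx = (1 − 0)/4 = 0.25.
h(0) ≈ 2.0000, h(0.25) ≈ 2.1213, h(0.5) ≈ 2.2361, h(0.75) ≈ 2.3452, h(1) ≈ 2.4495.
T_4 = (Δx/2)·[h(x_0) + 2h(x_1) + 2h(x_2) + 2h(x_3) + h(x_4)].
Sum ≈ 2.2318.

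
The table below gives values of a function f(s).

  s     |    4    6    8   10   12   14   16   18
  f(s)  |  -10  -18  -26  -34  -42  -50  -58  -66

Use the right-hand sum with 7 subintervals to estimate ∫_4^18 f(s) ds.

Δs = 2.
Sum = 2·[(-18) + (-26) + (-34) + (-42) + (-50) + (-58) + (-66)] = -588.

-588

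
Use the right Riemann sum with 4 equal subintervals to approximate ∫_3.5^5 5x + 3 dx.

Δx = (5 − 3.5)/4 = 0.375.
Right endpoints: 3.875, 4.25, 4.625, 5.
f(3.875) = 22.375, f(4.25) = 24.25, f(4.625) = 26.125, f(5) = 28.
Sum = Δx · [f(3.875) + f(4.25) + f(4.625) + f(5)].
Sum = 37.78125.

37.78125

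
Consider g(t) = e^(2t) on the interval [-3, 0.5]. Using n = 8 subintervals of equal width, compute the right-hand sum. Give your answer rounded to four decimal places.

2.0375

Δt = (0.5 − (-3))/8 = 0.4375.
Right endpoints: -2.5625, -2.125, -1.6875, -1.25, -0.8125, -0.375, 0.0625, 0.5.
g(-2.5625) ≈ 0.0059, g(-2.125) ≈ 0.0143, g(-1.6875) ≈ 0.0342, g(-1.25) ≈ 0.0821, g(-0.8125) ≈ 0.1969, g(-0.375) ≈ 0.4724, g(0.0625) ≈ 1.1331, g(0.5) ≈ 2.7183.
Sum = Δt · [g(-2.5625) + g(-2.125) + g(-1.6875) + ...].
Sum ≈ 2.0375.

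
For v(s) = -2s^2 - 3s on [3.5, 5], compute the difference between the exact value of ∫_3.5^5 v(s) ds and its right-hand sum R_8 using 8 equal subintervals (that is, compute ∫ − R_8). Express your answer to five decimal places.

2.83008

Exact integral: ∫_3.5^5 v(s) ds = -73.875.
R_8 ≈ -76.7050781.
Error ≈ -73.875 − (-76.7050781) ≈ 2.83008.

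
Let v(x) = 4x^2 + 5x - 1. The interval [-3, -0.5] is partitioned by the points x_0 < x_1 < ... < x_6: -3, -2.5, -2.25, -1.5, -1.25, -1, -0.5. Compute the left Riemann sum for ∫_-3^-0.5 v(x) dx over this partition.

17.75

Subinterval widths: 0.5, 0.25, 0.75, 0.25, 0.25, 0.5.
Left endpoints: -3, -2.5, -2.25, -1.5, -1.25, -1.
v(-3) = 20, v(-2.5) = 11.5, v(-2.25) = 8, v(-1.5) = 0.5, v(-1.25) = -1, v(-1) = -2.
Sum = Σ Δx_i · v(x_i).
Sum = 17.75.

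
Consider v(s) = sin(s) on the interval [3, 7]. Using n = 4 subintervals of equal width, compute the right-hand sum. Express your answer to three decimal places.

Δs = (7 − 3)/4 = 1.
Right endpoints: 4, 5, 6, 7.
v(4) ≈ -0.757, v(5) ≈ -0.959, v(6) ≈ -0.279, v(7) ≈ 0.657.
Sum = Δs · [v(4) + v(5) + v(6) + v(7)].
Sum ≈ -1.338.

-1.338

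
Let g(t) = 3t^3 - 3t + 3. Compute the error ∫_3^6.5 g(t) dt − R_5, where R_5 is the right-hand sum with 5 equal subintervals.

-268.550625

Exact integral: ∫_3^6.5 g(t) dt = 1238.671875.
R_5 = 1507.2225.
Error = 1238.671875 − 1507.2225 = -268.550625.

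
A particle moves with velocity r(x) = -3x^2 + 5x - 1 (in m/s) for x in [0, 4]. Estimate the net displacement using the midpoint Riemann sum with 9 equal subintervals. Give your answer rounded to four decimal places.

Δx = (4 − 0)/9 = 4/9.
Midpoints: 2/9, 2/3, 10/9, 14/9, 2, 22/9, 26/9, 10/3, 34/9.
r(2/9) = -1/27, r(2/3) = 1, r(10/9) = 23/27, r(14/9) = -13/27, r(2) = -3, r(22/9) = -181/27, r(26/9) = -313/27, r(10/3) = -53/3, r(34/9) = -673/27.
Sum = Δx · [r(2/9) + r(2/3) + r(10/9) + ...].
Sum ≈ -27.8025.

-27.8025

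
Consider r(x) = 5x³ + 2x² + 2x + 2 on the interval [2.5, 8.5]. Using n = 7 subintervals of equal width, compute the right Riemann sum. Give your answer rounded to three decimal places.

Δx = (8.5 − 2.5)/7 = 6/7.
Right endpoints: 47/14, 59/14, 71/14, 83/14, 95/14, 107/14, 8.5.
r(47/14) = 604879/2744, r(59/14) = 1152979/2744, r(71/14) = 1964023/2744, r(83/14) = 3089851/2744, r(95/14) = 4582303/2744, r(107/14) = 6493219/2744, r(8.5) = 3234.125.
Sum = Δx · [r(47/14) + r(59/14) + r(71/14) + ...].
Sum ≈ 8359.546.

8359.546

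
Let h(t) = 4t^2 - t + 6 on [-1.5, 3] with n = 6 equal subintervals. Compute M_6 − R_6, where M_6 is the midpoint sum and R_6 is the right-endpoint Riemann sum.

-10.96875

M_6 = 63.28125.
R_6 = 74.25.
M_6 − R_6 = -10.96875.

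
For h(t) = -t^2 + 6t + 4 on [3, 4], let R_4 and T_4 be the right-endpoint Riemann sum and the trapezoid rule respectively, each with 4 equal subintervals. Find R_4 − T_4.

-0.125

R_4 = 12.53125.
T_4 = 12.65625.
R_4 − T_4 = -0.125.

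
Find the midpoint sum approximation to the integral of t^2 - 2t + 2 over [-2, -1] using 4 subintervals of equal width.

Δt = (-1 − (-2))/4 = 0.25.
Midpoints: -1.875, -1.625, -1.375, -1.125.
f(-1.875) = 9.265625, f(-1.625) = 7.890625, f(-1.375) = 6.640625, f(-1.125) = 5.515625.
Sum = Δt · [f(-1.875) + f(-1.625) + f(-1.375) + f(-1.125)].
Sum = 7.328125.

7.328125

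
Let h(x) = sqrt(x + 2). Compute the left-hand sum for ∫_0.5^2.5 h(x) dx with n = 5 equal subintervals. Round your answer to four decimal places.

3.6196

Δx = (2.5 − 0.5)/5 = 0.4.
Left endpoints: 0.5, 0.9, 1.3, 1.7, 2.1.
h(0.5) ≈ 1.5811, h(0.9) ≈ 1.7029, h(1.3) ≈ 1.8166, h(1.7) ≈ 1.9235, h(2.1) ≈ 2.0248.
Sum = Δx · [h(0.5) + h(0.9) + h(1.3) + h(1.7) + h(2.1)].
Sum ≈ 3.6196.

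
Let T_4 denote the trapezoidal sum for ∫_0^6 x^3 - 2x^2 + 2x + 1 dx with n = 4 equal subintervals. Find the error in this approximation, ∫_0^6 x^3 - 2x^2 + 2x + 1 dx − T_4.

-15.75

Exact integral: ∫_0^6 f(x) dx = 222.
T_4 = 237.75.
Error = 222 − 237.75 = -15.75.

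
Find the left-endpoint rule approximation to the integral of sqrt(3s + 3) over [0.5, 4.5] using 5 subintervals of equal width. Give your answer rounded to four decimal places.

Δs = (4.5 − 0.5)/5 = 0.8.
Left endpoints: 0.5, 1.3, 2.1, 2.9, 3.7.
f(0.5) ≈ 2.1213, f(1.3) ≈ 2.6268, f(2.1) ≈ 3.0496, f(2.9) ≈ 3.4205, f(3.7) ≈ 3.7550.
Sum = Δs · [f(0.5) + f(1.3) + f(2.1) + f(2.9) + f(3.7)].
Sum ≈ 11.9786.

11.9786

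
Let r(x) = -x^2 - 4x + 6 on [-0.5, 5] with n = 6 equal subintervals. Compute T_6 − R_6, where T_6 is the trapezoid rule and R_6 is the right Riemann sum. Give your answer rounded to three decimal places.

T_6 ≈ -58.97859.
R_6 ≈ -80.40567.
T_6 − R_6 ≈ 21.427.

21.427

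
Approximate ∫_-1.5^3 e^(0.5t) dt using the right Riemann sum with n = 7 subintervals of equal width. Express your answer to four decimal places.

Δt = (3 − (-1.5))/7 = 9/14.
Right endpoints: -6/7, -3/14, 3/7, 15/14, 12/7, 33/14, 3.
f(-6/7) ≈ 0.6514, f(-3/14) ≈ 0.8984, f(3/7) ≈ 1.2390, f(15/14) ≈ 1.7087, f(12/7) ≈ 2.3564, f(33/14) ≈ 3.2497, f(3) ≈ 4.4817.
Sum = Δt · [f(-6/7) + f(-3/14) + f(3/7) + ...].
Sum ≈ 9.3763.

9.3763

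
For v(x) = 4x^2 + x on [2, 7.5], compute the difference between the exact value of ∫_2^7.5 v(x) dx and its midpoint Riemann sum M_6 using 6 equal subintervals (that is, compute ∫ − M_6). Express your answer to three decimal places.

Exact integral: ∫_2^7.5 v(x) dx ≈ 577.95833.
M_6 ≈ 576.41782.
Error ≈ 577.95833 − 576.41782 ≈ 1.541.

1.541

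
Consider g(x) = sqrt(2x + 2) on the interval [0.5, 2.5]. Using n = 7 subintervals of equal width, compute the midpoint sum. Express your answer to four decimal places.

4.4420

Δx = (2.5 − 0.5)/7 = 2/7.
Midpoints: 9/14, 13/14, 17/14, 1.5, 25/14, 29/14, 33/14.
g(9/14) ≈ 1.8127, g(13/14) ≈ 1.9640, g(17/14) ≈ 2.1044, g(1.5) ≈ 2.2361, g(25/14) ≈ 2.3604, g(29/14) ≈ 2.4785, g(33/14) ≈ 2.5912.
Sum = Δx · [g(9/14) + g(13/14) + g(17/14) + ...].
Sum ≈ 4.4420.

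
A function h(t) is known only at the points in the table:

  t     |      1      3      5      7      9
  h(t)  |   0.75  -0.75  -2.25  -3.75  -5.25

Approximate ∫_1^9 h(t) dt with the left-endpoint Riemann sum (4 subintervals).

Δt = 2.
Sum = 2·[0.75 + (-0.75) + (-2.25) + (-3.75)] = -12.

-12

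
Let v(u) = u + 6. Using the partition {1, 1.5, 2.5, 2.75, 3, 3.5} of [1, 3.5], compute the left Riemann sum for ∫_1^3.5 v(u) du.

19.8125

Subinterval widths: 0.5, 1, 0.25, 0.25, 0.5.
Left endpoints: 1, 1.5, 2.5, 2.75, 3.
v(1) = 7, v(1.5) = 7.5, v(2.5) = 8.5, v(2.75) = 8.75, v(3) = 9.
Sum = Σ Δu_i · v(u_i).
Sum = 19.8125.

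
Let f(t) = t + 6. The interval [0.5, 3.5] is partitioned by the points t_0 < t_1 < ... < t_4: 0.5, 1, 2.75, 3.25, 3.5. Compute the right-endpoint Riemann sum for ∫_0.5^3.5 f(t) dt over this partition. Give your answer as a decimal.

Subinterval widths: 0.5, 1.75, 0.5, 0.25.
Right endpoints: 1, 2.75, 3.25, 3.5.
f(1) = 7, f(2.75) = 8.75, f(3.25) = 9.25, f(3.5) = 9.5.
Sum = Σ Δt_i · f(t_i).
Sum = 25.8125.

25.8125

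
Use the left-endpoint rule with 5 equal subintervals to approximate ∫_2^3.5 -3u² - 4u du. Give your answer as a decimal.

Δu = (3.5 − 2)/5 = 0.3.
Left endpoints: 2, 2.3, 2.6, 2.9, 3.2.
f(2) = -20, f(2.3) = -25.07, f(2.6) = -30.68, f(2.9) = -36.83, f(3.2) = -43.52.
Sum = Δu · [f(2) + f(2.3) + f(2.6) + f(2.9) + f(3.2)].
Sum = -46.83.

-46.83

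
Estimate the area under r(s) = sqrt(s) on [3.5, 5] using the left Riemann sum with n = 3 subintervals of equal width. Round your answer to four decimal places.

2.9961

Δs = (5 − 3.5)/3 = 0.5.
Left endpoints: 3.5, 4, 4.5.
r(3.5) ≈ 1.8708, r(4) ≈ 2.0000, r(4.5) ≈ 2.1213.
Sum = Δs · [r(3.5) + r(4) + r(4.5)].
Sum ≈ 2.9961.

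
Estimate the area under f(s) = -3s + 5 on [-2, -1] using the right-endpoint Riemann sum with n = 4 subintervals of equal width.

9.125

Δs = (-1 − (-2))/4 = 0.25.
Right endpoints: -1.75, -1.5, -1.25, -1.
f(-1.75) = 10.25, f(-1.5) = 9.5, f(-1.25) = 8.75, f(-1) = 8.
Sum = Δs · [f(-1.75) + f(-1.5) + f(-1.25) + f(-1)].
Sum = 9.125.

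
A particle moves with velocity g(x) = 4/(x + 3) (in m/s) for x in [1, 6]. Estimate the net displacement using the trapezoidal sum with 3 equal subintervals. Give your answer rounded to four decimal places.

3.2893

Δx = (6 − 1)/3 = 5/3.
g(1) = 1, g(8/3) = 12/17, g(13/3) = 6/11, g(6) = 4/9.
T_3 = (Δx/2)·[g(x_0) + 2g(x_1) + 2g(x_2) + g(x_3)].
Sum ≈ 3.2893.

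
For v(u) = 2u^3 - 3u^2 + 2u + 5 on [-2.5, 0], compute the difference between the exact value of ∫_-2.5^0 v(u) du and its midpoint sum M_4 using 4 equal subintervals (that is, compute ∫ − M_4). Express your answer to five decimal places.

-0.85449

Exact integral: ∫_-2.5^0 v(u) du = -28.90625.
M_4 ≈ -28.0517578.
Error ≈ -28.90625 − (-28.0517578) ≈ -0.85449.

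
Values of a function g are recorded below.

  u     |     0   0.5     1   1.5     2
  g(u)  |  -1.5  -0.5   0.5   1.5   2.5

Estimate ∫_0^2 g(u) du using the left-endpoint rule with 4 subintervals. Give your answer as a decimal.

0

Δu = 0.5.
Sum = 0.5·[(-1.5) + (-0.5) + 0.5 + 1.5] = 0.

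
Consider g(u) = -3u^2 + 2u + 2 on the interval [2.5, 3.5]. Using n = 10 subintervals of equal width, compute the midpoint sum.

Δu = (3.5 − 2.5)/10 = 0.1.
Midpoints: 2.55, 2.65, 2.75, 2.85, 2.95, 3.05, 3.15, 3.25, 3.35, 3.45.
g(2.55) = -12.4075, g(2.65) = -13.7675, g(2.75) = -15.1875, g(2.85) = -16.6675, g(2.95) = -18.2075, g(3.05) = -19.8075, g(3.15) = -21.4675, g(3.25) = -23.1875, g(3.35) = -24.9675, g(3.45) = -26.8075.
Sum = Δu · [g(2.55) + g(2.65) + g(2.75) + ...].
Sum = -19.2475.

-19.2475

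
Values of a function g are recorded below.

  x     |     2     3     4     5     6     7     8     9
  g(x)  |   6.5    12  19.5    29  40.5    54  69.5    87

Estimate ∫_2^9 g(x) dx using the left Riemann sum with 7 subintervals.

231

Δx = 1.
Sum = 1·[6.5 + 12 + 19.5 + 29 + 40.5 + 54 + 69.5] = 231.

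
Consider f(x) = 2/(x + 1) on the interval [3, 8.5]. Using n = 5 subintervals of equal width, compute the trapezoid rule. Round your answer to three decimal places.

1.740

Δx = (8.5 − 3)/5 = 1.1.
f(3) = 0.5, f(4.1) = 20/51, f(5.2) = 10/31, f(6.3) = 20/73, f(7.4) = 5/21, f(8.5) = 4/19.
T_5 = (Δx/2)·[f(x_0) + 2f(x_1) + ... + 2f(x_{4}) + f(x_5)].
Sum ≈ 1.740.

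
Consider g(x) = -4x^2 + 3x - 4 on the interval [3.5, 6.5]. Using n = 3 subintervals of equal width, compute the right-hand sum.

-333.5

Δx = (6.5 − 3.5)/3 = 1.
Right endpoints: 4.5, 5.5, 6.5.
g(4.5) = -71.5, g(5.5) = -108.5, g(6.5) = -153.5.
Sum = Δx · [g(4.5) + g(5.5) + g(6.5)].
Sum = -333.5.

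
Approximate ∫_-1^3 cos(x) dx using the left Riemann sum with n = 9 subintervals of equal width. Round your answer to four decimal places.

1.3064

Δx = (3 − (-1))/9 = 4/9.
Left endpoints: -1, -5/9, -1/9, 1/3, 7/9, 11/9, 5/3, 19/9, 23/9.
f(-1) ≈ 0.5403, f(-5/9) ≈ 0.8496, f(-1/9) ≈ 0.9938, f(1/3) ≈ 0.9450, f(7/9) ≈ 0.7125, f(11/9) ≈ 0.3416, f(5/3) ≈ -0.0957, f(19/9) ≈ -0.5144, f(23/9) ≈ -0.8331.
Sum = Δx · [f(-1) + f(-5/9) + f(-1/9) + ...].
Sum ≈ 1.3064.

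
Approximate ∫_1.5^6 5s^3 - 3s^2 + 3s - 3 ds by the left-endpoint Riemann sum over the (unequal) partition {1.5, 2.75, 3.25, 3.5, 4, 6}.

Subinterval widths: 1.25, 0.5, 0.25, 0.5, 2.
Left endpoints: 1.5, 2.75, 3.25, 3.5, 4.
f(1.5) = 11.625, f(2.75) = 86.546875, f(3.25) = 146.703125, f(3.5) = 185.125, f(4) = 281.
Sum = Σ Δs_i · f(s_i).
Sum = 749.04296875.

749.04296875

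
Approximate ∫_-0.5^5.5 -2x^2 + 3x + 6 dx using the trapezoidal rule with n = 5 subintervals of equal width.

-32.88

Δx = (5.5 − (-0.5))/5 = 1.2.
f(-0.5) = 4, f(0.7) = 7.12, f(1.9) = 4.48, f(3.1) = -3.92, f(4.3) = -18.08, f(5.5) = -38.
T_5 = (Δx/2)·[f(x_0) + 2f(x_1) + ... + 2f(x_{4}) + f(x_5)].
Sum = -32.88.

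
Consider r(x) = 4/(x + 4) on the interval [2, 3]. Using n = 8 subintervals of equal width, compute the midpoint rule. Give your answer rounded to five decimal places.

Δx = (3 − 2)/8 = 0.125.
Midpoints: 2.0625, 2.1875, 2.3125, 2.4375, 2.5625, 2.6875, 2.8125, 2.9375.
r(2.0625) = 64/97, r(2.1875) = 64/99, r(2.3125) = 64/101, r(2.4375) = 64/103, r(2.5625) = 64/105, r(2.6875) = 64/107, r(2.8125) = 64/109, r(2.9375) = 64/111.
Sum = Δx · [r(2.0625) + r(2.1875) + r(2.3125) + ...].
Sum ≈ 0.61658.

0.61658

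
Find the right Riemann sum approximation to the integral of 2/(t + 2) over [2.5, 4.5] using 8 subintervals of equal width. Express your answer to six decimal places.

Δt = (4.5 − 2.5)/8 = 0.25.
Right endpoints: 2.75, 3, 3.25, 3.5, 3.75, 4, 4.25, 4.5.
f(2.75) = 8/19, f(3) = 0.4, f(3.25) = 8/21, f(3.5) = 4/11, f(3.75) = 8/23, f(4) = 1/3, f(4.25) = 0.32, f(4.5) = 4/13.
Sum = Δt · [f(2.75) + f(3) + f(3.25) + ...].
Sum ≈ 0.718623.

0.718623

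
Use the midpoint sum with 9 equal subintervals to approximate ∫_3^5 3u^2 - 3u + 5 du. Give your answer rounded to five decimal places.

83.97531

Δu = (5 − 3)/9 = 2/9.
Midpoints: 28/9, 10/3, 32/9, 34/9, 4, 38/9, 40/9, 14/3, 44/9.
f(28/9) = 667/27, f(10/3) = 85/3, f(32/9) = 871/27, f(34/9) = 985/27, f(4) = 41, f(38/9) = 1237/27, f(40/9) = 1375/27, f(14/3) = 169/3, f(44/9) = 1675/27.
Sum = Δu · [f(28/9) + f(10/3) + f(32/9) + ...].
Sum ≈ 83.97531.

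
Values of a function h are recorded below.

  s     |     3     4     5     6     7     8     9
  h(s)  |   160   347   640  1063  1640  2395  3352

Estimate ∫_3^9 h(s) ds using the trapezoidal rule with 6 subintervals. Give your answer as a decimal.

7841

Δs = 1.
T_6 = (1/2)·[160 + 2·347 + 2·640 + 2·1063 + 2·1640 + 2·2395 + 3352] = 7841.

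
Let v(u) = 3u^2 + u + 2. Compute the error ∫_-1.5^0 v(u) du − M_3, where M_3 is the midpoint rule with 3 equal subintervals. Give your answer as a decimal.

0.09375

Exact integral: ∫_-1.5^0 v(u) du = 5.25.
M_3 = 5.15625.
Error = 5.25 − 5.15625 = 0.09375.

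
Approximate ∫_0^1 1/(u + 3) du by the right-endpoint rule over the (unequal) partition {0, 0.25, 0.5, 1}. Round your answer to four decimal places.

Subinterval widths: 0.25, 0.25, 0.5.
Right endpoints: 0.25, 0.5, 1.
f(0.25) = 4/13, f(0.5) = 2/7, f(1) = 0.25.
Sum = Σ Δu_i · f(u_i).
Sum ≈ 0.2734.

0.2734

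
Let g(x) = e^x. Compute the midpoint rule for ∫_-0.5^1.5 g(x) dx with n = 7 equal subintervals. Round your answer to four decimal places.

3.8620

Δx = (1.5 − (-0.5))/7 = 2/7.
Midpoints: -5/14, -1/14, 3/14, 0.5, 11/14, 15/14, 19/14.
g(-5/14) ≈ 0.6997, g(-1/14) ≈ 0.9311, g(3/14) ≈ 1.2390, g(0.5) ≈ 1.6487, g(11/14) ≈ 2.1940, g(15/14) ≈ 2.9195, g(19/14) ≈ 3.8851.
Sum = Δx · [g(-5/14) + g(-1/14) + g(3/14) + ...].
Sum ≈ 3.8620.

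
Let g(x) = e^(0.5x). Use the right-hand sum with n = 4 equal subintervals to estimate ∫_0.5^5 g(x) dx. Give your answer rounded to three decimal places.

Δx = (5 − 0.5)/4 = 1.125.
Right endpoints: 1.625, 2.75, 3.875, 5.
g(1.625) ≈ 2.254, g(2.75) ≈ 3.955, g(3.875) ≈ 6.941, g(5) ≈ 12.182.
Sum = Δx · [g(1.625) + g(2.75) + g(3.875) + g(5)].
Sum ≈ 28.499.

28.499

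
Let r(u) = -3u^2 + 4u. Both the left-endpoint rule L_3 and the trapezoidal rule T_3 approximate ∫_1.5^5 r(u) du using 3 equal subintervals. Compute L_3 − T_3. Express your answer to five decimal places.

L_3 ≈ -46.8611111.
T_3 ≈ -78.5069444.
L_3 − T_3 ≈ 31.64583.

31.64583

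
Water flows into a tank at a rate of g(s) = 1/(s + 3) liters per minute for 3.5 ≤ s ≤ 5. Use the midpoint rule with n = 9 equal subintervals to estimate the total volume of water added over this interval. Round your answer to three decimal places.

Δs = (5 − 3.5)/9 = 1/6.
Midpoints: 43/12, 3.75, 47/12, 49/12, 4.25, 53/12, 55/12, 4.75, 59/12.
g(43/12) = 12/79, g(3.75) = 4/27, g(47/12) = 12/83, g(49/12) = 12/85, g(4.25) = 4/29, g(53/12) = 12/89, g(55/12) = 12/91, g(4.75) = 4/31, g(59/12) = 12/95.
Sum = Δs · [g(43/12) + g(3.75) + g(47/12) + ...].
Sum ≈ 0.208.

0.208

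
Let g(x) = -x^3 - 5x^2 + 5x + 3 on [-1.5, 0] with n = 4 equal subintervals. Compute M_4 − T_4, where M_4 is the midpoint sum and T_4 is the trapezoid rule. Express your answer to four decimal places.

M_4 ≈ -5.436035.
T_4 ≈ -5.581055.
M_4 − T_4 ≈ 0.1450.

0.1450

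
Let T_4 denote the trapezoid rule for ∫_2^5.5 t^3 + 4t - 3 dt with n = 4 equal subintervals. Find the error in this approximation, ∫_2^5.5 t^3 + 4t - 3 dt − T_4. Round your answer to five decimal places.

-5.02441

Exact integral: ∫_2^5.5 f(t) dt = 266.765625.
T_4 ≈ 271.7900391.
Error ≈ 266.765625 − 271.7900391 ≈ -5.02441.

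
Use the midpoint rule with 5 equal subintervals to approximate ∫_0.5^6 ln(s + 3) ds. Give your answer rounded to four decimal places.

9.8991

Δs = (6 − 0.5)/5 = 1.1.
Midpoints: 1.05, 2.15, 3.25, 4.35, 5.45.
f(1.05) ≈ 1.3987, f(2.15) ≈ 1.6390, f(3.25) ≈ 1.8326, f(4.35) ≈ 1.9947, f(5.45) ≈ 2.1342.
Sum = Δs · [f(1.05) + f(2.15) + f(3.25) + f(4.35) + f(5.45)].
Sum ≈ 9.8991.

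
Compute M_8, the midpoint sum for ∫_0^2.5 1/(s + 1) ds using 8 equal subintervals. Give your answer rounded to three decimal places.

Δs = (2.5 − 0)/8 = 0.3125.
Midpoints: 0.15625, 0.46875, 0.78125, 1.09375, 1.40625, 1.71875, 2.03125, 2.34375.
f(0.15625) = 32/37, f(0.46875) = 32/47, f(0.78125) = 32/57, f(1.09375) = 32/67, f(1.40625) = 32/77, f(1.71875) = 32/87, f(2.03125) = 32/97, f(2.34375) = 32/107.
Sum = Δs · [f(0.15625) + f(0.46875) + f(0.78125) + ...].
Sum ≈ 1.249.

1.249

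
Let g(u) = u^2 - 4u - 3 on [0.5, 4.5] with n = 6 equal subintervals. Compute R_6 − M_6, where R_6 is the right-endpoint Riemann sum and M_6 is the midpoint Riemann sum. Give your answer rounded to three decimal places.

R_6 ≈ -20.03704.
M_6 ≈ -21.81481.
R_6 − M_6 ≈ 1.778.

1.778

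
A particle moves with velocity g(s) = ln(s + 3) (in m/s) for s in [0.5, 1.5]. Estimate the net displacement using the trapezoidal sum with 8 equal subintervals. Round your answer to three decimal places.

Δs = (1.5 − 0.5)/8 = 0.125.
g(0.5) ≈ 1.253, g(0.625) ≈ 1.288, g(0.75) ≈ 1.322, g(0.875) ≈ 1.355, g(1) ≈ 1.386, g(1.125) ≈ 1.417, g(1.25) ≈ 1.447, g(1.375) ≈ 1.476, g(1.5) ≈ 1.504.
T_8 = (Δs/2)·[g(s_0) + 2g(s_1) + ... + 2g(s_{7}) + g(s_8)].
Sum ≈ 1.384.

1.384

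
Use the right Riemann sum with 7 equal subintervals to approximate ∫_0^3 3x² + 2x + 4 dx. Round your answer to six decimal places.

Δx = (3 − 0)/7 = 3/7.
Right endpoints: 3/7, 6/7, 9/7, 12/7, 15/7, 18/7, 3.
f(3/7) = 265/49, f(6/7) = 388/49, f(9/7) = 565/49, f(12/7) = 796/49, f(15/7) = 1081/49, f(18/7) = 1420/49, f(3) = 37.
Sum = Δx · [f(3/7) + f(6/7) + f(9/7) + ...].
Sum ≈ 55.346939.

55.346939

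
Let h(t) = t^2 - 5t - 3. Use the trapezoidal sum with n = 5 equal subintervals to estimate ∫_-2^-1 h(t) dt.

Δt = (-1 − (-2))/5 = 0.2.
h(-2) = 11, h(-1.8) = 9.24, h(-1.6) = 7.56, h(-1.4) = 5.96, h(-1.2) = 4.44, h(-1) = 3.
T_5 = (Δt/2)·[h(t_0) + 2h(t_1) + ... + 2h(t_{4}) + h(t_5)].
Sum = 6.84.

6.84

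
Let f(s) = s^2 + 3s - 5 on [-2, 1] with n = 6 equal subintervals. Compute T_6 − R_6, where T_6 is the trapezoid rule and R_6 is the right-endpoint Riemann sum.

T_6 = -16.375.
R_6 = -14.875.
T_6 − R_6 = -1.5.

-1.5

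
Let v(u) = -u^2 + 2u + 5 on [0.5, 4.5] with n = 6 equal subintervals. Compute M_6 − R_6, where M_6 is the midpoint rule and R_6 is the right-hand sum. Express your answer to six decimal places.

M_6 ≈ 9.81481481.
R_6 ≈ 5.37037037.
M_6 − R_6 ≈ 4.444444.

4.444444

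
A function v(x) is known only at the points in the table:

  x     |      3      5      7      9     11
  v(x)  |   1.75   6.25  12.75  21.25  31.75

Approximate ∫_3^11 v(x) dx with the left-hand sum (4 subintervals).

Δx = 2.
Sum = 2·[1.75 + 6.25 + 12.75 + 21.25] = 84.

84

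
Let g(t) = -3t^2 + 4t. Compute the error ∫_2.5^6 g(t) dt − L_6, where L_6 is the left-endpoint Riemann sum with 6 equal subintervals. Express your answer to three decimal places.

-21.352

Exact integral: ∫_2.5^6 g(t) dt = -140.875.
L_6 ≈ -119.52257.
Error ≈ -140.875 − (-119.52257) ≈ -21.352.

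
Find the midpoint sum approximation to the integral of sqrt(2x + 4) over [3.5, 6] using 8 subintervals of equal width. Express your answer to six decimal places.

Δx = (6 − 3.5)/8 = 0.3125.
Midpoints: 3.65625, 3.96875, 4.28125, 4.59375, 4.90625, 5.21875, 5.53125, 5.84375.
f(3.65625) ≈ 3.363406, f(3.96875) ≈ 3.455069, f(4.28125) ≈ 3.544362, f(4.59375) ≈ 3.631460, f(4.90625) ≈ 3.716517, f(5.21875) ≈ 3.799671, f(5.53125) ≈ 3.881044, f(5.84375) ≈ 3.960745.
Sum = Δx · [f(3.65625) + f(3.96875) + f(4.28125) + ...].
Sum ≈ 9.172585.

9.172585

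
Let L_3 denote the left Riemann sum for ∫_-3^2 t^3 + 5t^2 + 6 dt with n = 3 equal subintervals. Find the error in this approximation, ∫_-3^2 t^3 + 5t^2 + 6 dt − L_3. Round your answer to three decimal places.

0.231

Exact integral: ∫_-3^2 f(t) dt ≈ 72.08333.
L_3 ≈ 71.85185.
Error ≈ 72.08333 − 71.85185 ≈ 0.231.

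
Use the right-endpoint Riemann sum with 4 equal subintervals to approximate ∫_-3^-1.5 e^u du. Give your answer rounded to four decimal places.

Δu = (-1.5 − (-3))/4 = 0.375.
Right endpoints: -2.625, -2.25, -1.875, -1.5.
f(-2.625) ≈ 0.0724, f(-2.25) ≈ 0.1054, f(-1.875) ≈ 0.1534, f(-1.5) ≈ 0.2231.
Sum = Δu · [f(-2.625) + f(-2.25) + f(-1.875) + f(-1.5)].
Sum ≈ 0.2079.

0.2079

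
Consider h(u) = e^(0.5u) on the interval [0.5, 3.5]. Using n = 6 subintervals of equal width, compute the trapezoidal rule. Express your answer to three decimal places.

Δu = (3.5 − 0.5)/6 = 0.5.
h(0.5) ≈ 1.284, h(1) ≈ 1.649, h(1.5) ≈ 2.117, h(2) ≈ 2.718, h(2.5) ≈ 3.490, h(3) ≈ 4.482, h(3.5) ≈ 5.755.
T_6 = (Δu/2)·[h(u_0) + 2h(u_1) + ... + 2h(u_{5}) + h(u_6)].
Sum ≈ 8.988.

8.988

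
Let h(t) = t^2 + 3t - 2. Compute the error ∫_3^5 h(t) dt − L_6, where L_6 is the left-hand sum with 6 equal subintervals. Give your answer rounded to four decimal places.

Exact integral: ∫_3^5 h(t) dt ≈ 52.666667.
L_6 ≈ 49.037037.
Error ≈ 52.666667 − 49.037037 ≈ 3.6296.

3.6296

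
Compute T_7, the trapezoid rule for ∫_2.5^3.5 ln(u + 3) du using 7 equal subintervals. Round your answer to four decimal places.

1.7906

Δu = (3.5 − 2.5)/7 = 1/7.
f(2.5) ≈ 1.7047, f(37/14) ≈ 1.7304, f(39/14) ≈ 1.7554, f(41/14) ≈ 1.7798, f(43/14) ≈ 1.8036, f(45/14) ≈ 1.8269, f(47/14) ≈ 1.8496, f(3.5) ≈ 1.8718.
T_7 = (Δu/2)·[f(u_0) + 2f(u_1) + ... + 2f(u_{6}) + f(u_7)].
Sum ≈ 1.7906.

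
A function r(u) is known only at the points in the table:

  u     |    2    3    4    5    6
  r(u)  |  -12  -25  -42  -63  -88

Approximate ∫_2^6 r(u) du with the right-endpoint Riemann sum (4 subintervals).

Δu = 1.
Sum = 1·[(-25) + (-42) + (-63) + (-88)] = -218.

-218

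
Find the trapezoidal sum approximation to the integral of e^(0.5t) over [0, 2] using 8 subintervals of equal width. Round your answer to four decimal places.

3.4410

Δt = (2 − 0)/8 = 0.25.
f(0) ≈ 1.0000, f(0.25) ≈ 1.1331, f(0.5) ≈ 1.2840, f(0.75) ≈ 1.4550, f(1) ≈ 1.6487, f(1.25) ≈ 1.8682, f(1.5) ≈ 2.1170, f(1.75) ≈ 2.3989, f(2) ≈ 2.7183.
T_8 = (Δt/2)·[f(t_0) + 2f(t_1) + ... + 2f(t_{7}) + f(t_8)].
Sum ≈ 3.4410.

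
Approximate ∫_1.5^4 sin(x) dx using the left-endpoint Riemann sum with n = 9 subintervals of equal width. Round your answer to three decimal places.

Δx = (4 − 1.5)/9 = 5/18.
Left endpoints: 1.5, 16/9, 37/18, 7/3, 47/18, 26/9, 19/6, 31/9, 67/18.
f(1.5) ≈ 0.997, f(16/9) ≈ 0.979, f(37/18) ≈ 0.885, f(7/3) ≈ 0.723, f(47/18) ≈ 0.506, f(26/9) ≈ 0.250, f(19/6) ≈ -0.025, f(31/9) ≈ -0.298, f(67/18) ≈ -0.549.
Sum = Δx · [f(1.5) + f(16/9) + f(37/18) + ...].
Sum ≈ 0.963.

0.963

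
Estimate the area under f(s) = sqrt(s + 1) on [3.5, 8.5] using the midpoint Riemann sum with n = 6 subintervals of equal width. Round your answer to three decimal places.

13.159

Δs = (8.5 − 3.5)/6 = 5/6.
Midpoints: 47/12, 4.75, 67/12, 77/12, 7.25, 97/12.
f(47/12) ≈ 2.217, f(4.75) ≈ 2.398, f(67/12) ≈ 2.566, f(77/12) ≈ 2.723, f(7.25) ≈ 2.872, f(97/12) ≈ 3.014.
Sum = Δs · [f(47/12) + f(4.75) + f(67/12) + ...].
Sum ≈ 13.159.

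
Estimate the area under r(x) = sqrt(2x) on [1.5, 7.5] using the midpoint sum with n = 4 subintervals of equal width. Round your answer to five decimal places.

17.66181

Δx = (7.5 − 1.5)/4 = 1.5.
Midpoints: 2.25, 3.75, 5.25, 6.75.
r(2.25) ≈ 2.12132, r(3.75) ≈ 2.73861, r(5.25) ≈ 3.24037, r(6.75) ≈ 3.67423.
Sum = Δx · [r(2.25) + r(3.75) + r(5.25) + r(6.75)].
Sum ≈ 17.66181.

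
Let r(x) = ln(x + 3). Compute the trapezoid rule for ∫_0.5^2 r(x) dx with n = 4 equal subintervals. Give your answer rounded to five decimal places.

Δx = (2 − 0.5)/4 = 0.375.
r(0.5) ≈ 1.25276, r(0.875) ≈ 1.35455, r(1.25) ≈ 1.44692, r(1.625) ≈ 1.53148, r(2) ≈ 1.60944.
T_4 = (Δx/2)·[r(x_0) + 2r(x_1) + 2r(x_2) + 2r(x_3) + r(x_4)].
Sum ≈ 2.16152.

2.16152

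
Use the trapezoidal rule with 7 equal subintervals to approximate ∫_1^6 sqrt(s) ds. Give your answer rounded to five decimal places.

Δs = (6 − 1)/7 = 5/7.
f(1) ≈ 1.00000, f(12/7) ≈ 1.30931, f(17/7) ≈ 1.55839, f(22/7) ≈ 1.77281, f(27/7) ≈ 1.96396, f(32/7) ≈ 2.13809, f(37/7) ≈ 2.29907, f(6) ≈ 2.44949.
T_7 = (Δs/2)·[f(s_0) + 2f(s_1) + ... + 2f(s_{6}) + f(s_7)].
Sum ≈ 9.11884.

9.11884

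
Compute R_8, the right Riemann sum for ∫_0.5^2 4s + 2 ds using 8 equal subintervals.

Δs = (2 − 0.5)/8 = 0.1875.
Right endpoints: 0.6875, 0.875, 1.0625, 1.25, 1.4375, 1.625, 1.8125, 2.
f(0.6875) = 4.75, f(0.875) = 5.5, f(1.0625) = 6.25, f(1.25) = 7, f(1.4375) = 7.75, f(1.625) = 8.5, f(1.8125) = 9.25, f(2) = 10.
Sum = Δs · [f(0.6875) + f(0.875) + f(1.0625) + ...].
Sum = 11.0625.

11.0625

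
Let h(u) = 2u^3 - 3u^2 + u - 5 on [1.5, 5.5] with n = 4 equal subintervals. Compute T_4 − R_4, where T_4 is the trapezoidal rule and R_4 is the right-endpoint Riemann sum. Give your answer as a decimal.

T_4 = 298.
R_4 = 421.
T_4 − R_4 = -123.

-123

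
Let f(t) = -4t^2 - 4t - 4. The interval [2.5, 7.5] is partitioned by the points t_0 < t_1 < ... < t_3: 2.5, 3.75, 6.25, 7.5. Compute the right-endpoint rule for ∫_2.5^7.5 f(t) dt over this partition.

-880.9375

Subinterval widths: 1.25, 2.5, 1.25.
Right endpoints: 3.75, 6.25, 7.5.
f(3.75) = -75.25, f(6.25) = -185.25, f(7.5) = -259.
Sum = Σ Δt_i · f(t_i).
Sum = -880.9375.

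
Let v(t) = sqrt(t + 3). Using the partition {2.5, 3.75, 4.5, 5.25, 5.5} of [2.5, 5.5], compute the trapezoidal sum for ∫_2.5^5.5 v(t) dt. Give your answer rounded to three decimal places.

7.918

Subinterval widths: 1.25, 0.75, 0.75, 0.25.
v(2.5) ≈ 2.345, v(3.75) ≈ 2.598, v(4.5) ≈ 2.739, v(5.25) ≈ 2.872, v(5.5) ≈ 2.915.
On each subinterval the trapezoid contributes (Δt_i/2)·[v(t_{i-1}) + v(t_i)].
Sum ≈ 7.918.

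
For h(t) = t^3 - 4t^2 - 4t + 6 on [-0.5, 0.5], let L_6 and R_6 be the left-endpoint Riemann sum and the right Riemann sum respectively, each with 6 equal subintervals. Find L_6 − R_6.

0.625

L_6 ≈ 5.960648.
R_6 ≈ 5.335648.
L_6 − R_6 = 0.625.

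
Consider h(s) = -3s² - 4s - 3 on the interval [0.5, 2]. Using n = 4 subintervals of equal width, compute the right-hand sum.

Δs = (2 − 0.5)/4 = 0.375.
Right endpoints: 0.875, 1.25, 1.625, 2.
h(0.875) = -8.796875, h(1.25) = -12.6875, h(1.625) = -17.421875, h(2) = -23.
Sum = Δs · [h(0.875) + h(1.25) + h(1.625) + h(2)].
Sum = -23.21484375.

-23.21484375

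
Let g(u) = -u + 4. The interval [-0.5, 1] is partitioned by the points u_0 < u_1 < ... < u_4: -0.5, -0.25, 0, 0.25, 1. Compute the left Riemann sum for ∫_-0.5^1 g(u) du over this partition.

Subinterval widths: 0.25, 0.25, 0.25, 0.75.
Left endpoints: -0.5, -0.25, 0, 0.25.
g(-0.5) = 4.5, g(-0.25) = 4.25, g(0) = 4, g(0.25) = 3.75.
Sum = Σ Δu_i · g(u_i).
Sum = 6.

6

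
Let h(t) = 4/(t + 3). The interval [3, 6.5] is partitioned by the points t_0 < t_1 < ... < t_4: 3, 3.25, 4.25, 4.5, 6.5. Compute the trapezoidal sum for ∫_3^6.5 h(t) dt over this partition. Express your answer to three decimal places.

Subinterval widths: 0.25, 1, 0.25, 2.
h(3) = 2/3, h(3.25) = 0.64, h(4.25) = 16/29, h(4.5) = 8/15, h(6.5) = 8/19.
On each subinterval the trapezoid contributes (Δt_i/2)·[h(t_{i-1}) + h(t_i)].
Sum ≈ 1.849.

1.849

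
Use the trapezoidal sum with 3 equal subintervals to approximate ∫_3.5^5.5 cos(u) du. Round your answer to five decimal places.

-0.34152

Δu = (5.5 − 3.5)/3 = 2/3.
f(3.5) ≈ -0.93646, f(25/6) ≈ -0.51904, f(29/6) ≈ 0.12065, f(5.5) ≈ 0.70867.
T_3 = (Δu/2)·[f(u_0) + 2f(u_1) + 2f(u_2) + f(u_3)].
Sum ≈ -0.34152.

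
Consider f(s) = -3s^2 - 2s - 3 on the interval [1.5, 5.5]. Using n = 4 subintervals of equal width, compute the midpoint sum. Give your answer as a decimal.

-202

Δs = (5.5 − 1.5)/4 = 1.
Midpoints: 2, 3, 4, 5.
f(2) = -19, f(3) = -36, f(4) = -59, f(5) = -88.
Sum = Δs · [f(2) + f(3) + f(4) + f(5)].
Sum = -202.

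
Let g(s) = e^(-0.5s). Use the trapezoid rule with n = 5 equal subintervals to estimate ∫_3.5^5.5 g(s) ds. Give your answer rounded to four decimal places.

Δs = (5.5 − 3.5)/5 = 0.4.
g(3.5) ≈ 0.1738, g(3.9) ≈ 0.1423, g(4.3) ≈ 0.1165, g(4.7) ≈ 0.0954, g(5.1) ≈ 0.0781, g(5.5) ≈ 0.0639.
T_5 = (Δs/2)·[g(s_0) + 2g(s_1) + ... + 2g(s_{4}) + g(s_5)].
Sum ≈ 0.2204.

0.2204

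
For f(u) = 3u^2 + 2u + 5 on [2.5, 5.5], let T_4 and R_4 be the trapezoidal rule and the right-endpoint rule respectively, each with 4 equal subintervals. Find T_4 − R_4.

T_4 = 190.59375.
R_4 = 219.84375.
T_4 − R_4 = -29.25.

-29.25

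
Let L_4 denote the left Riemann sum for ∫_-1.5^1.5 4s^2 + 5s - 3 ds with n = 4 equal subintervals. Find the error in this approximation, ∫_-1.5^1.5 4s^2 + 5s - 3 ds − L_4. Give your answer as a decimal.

4.5

Exact integral: ∫_-1.5^1.5 f(s) ds = 0.
L_4 = -4.5.
Error = 0 − (-4.5) = 4.5.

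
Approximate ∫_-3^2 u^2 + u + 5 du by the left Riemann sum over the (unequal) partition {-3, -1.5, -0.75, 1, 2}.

36.234375

Subinterval widths: 1.5, 0.75, 1.75, 1.
Left endpoints: -3, -1.5, -0.75, 1.
f(-3) = 11, f(-1.5) = 5.75, f(-0.75) = 4.8125, f(1) = 7.
Sum = Σ Δu_i · f(u_i).
Sum = 36.234375.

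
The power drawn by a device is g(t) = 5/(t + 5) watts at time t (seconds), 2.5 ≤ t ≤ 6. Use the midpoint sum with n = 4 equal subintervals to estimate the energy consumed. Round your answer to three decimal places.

Δt = (6 − 2.5)/4 = 0.875.
Midpoints: 2.9375, 3.8125, 4.6875, 5.5625.
g(2.9375) = 80/127, g(3.8125) = 80/141, g(4.6875) = 16/31, g(5.5625) = 80/169.
Sum = Δt · [g(2.9375) + g(3.8125) + g(4.6875) + g(5.5625)].
Sum ≈ 1.913.

1.913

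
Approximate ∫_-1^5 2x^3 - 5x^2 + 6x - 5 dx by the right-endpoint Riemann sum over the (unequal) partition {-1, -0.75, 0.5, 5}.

667.9609375

Subinterval widths: 0.25, 1.25, 4.5.
Right endpoints: -0.75, 0.5, 5.
f(-0.75) = -13.15625, f(0.5) = -3, f(5) = 150.
Sum = Σ Δx_i · f(x_i).
Sum = 667.9609375.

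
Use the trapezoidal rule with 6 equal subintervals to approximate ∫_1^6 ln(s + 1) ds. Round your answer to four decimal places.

Δs = (6 − 1)/6 = 5/6.
f(1) ≈ 0.6931, f(11/6) ≈ 1.0415, f(8/3) ≈ 1.2993, f(3.5) ≈ 1.5041, f(13/3) ≈ 1.6740, f(31/6) ≈ 1.8192, f(6) ≈ 1.9459.
T_6 = (Δs/2)·[f(s_0) + 2f(s_1) + ... + 2f(s_{5}) + f(s_6)].
Sum ≈ 7.2146.

7.2146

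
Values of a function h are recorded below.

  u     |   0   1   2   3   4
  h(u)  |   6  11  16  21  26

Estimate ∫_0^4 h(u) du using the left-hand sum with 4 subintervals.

54

Δu = 1.
Sum = 1·[6 + 11 + 16 + 21] = 54.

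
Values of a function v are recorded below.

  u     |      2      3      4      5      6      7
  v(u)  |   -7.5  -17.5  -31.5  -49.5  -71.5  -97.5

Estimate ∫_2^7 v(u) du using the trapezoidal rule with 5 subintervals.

-222.5

Δu = 1.
T_5 = (1/2)·[(-7.5) + 2·(-17.5) + 2·(-31.5) + 2·(-49.5) + 2·(-71.5) + (-97.5)] = -222.5.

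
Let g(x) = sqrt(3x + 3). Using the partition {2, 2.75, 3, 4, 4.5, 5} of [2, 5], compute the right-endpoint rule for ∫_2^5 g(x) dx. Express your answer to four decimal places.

Subinterval widths: 0.75, 0.25, 1, 0.5, 0.5.
Right endpoints: 2.75, 3, 4, 4.5, 5.
g(2.75) ≈ 3.3541, g(3) ≈ 3.4641, g(4) ≈ 3.8730, g(4.5) ≈ 4.0620, g(5) ≈ 4.2426.
Sum = Σ Δx_i · g(x_i).
Sum ≈ 11.4069.

11.4069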